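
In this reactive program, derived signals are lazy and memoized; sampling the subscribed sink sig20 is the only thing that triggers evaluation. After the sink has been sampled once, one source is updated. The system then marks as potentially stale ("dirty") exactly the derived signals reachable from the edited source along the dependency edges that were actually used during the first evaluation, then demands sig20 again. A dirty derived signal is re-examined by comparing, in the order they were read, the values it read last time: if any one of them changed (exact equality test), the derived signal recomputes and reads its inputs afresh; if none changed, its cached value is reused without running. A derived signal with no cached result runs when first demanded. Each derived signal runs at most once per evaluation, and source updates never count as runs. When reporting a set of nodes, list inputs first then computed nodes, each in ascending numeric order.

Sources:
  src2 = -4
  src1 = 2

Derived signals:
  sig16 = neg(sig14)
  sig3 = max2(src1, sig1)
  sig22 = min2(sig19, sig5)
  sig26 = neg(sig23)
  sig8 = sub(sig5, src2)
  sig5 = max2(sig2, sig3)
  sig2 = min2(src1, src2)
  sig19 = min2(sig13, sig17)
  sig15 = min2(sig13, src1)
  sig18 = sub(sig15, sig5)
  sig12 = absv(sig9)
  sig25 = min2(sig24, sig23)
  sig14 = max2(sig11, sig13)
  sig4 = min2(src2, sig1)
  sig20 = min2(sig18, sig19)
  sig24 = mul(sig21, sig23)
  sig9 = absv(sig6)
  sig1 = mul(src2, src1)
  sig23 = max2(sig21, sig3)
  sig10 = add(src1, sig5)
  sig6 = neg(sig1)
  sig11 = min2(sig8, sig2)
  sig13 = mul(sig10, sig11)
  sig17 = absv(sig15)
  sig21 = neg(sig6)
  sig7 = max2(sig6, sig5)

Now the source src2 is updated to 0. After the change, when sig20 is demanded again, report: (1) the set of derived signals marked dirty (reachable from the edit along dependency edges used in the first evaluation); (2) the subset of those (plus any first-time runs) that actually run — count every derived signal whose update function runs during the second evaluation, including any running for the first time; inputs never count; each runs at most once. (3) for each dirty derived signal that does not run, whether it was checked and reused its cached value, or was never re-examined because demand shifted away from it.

First demand of the output computes:
  sig1 = mul(-4, 2) = -8
  sig2 = min2(2, -4) = -4
  sig3 = max2(2, -8) = 2
  sig5 = max2(-4, 2) = 2
  sig8 = sub(2, -4) = 6
  sig10 = add(2, 2) = 4
  sig11 = min2(6, -4) = -4
  sig13 = mul(4, -4) = -16
  sig15 = min2(-16, 2) = -16
  sig17 = absv(-16) = 16
  sig18 = sub(-16, 2) = -18
  sig19 = min2(-16, 16) = -16
  sig20 = min2(-18, -16) = -18

After the edit, cleaning proceeds:
  sig1: a read changed (src2 -4->0) — executes, giving 0.
  sig2: a read changed (src2 -4->0) — executes, giving 0.
  sig3: a read changed (sig1 -8->0) — executes, giving 2 — identical to its old value.
  sig5: a read changed (sig2 -4->0) — executes, giving 2 — identical to its old value.
  sig8: a read changed (src2 -4->0) — executes, giving 2.
  sig10: dirty, but its reads are unchanged (src1 unchanged, sig5 unchanged); cached 4 stands.
  sig11: a read changed (sig8 6->2; sig2 -4->0) — executes, giving 0.
  sig13: a read changed (sig11 -4->0) — executes, giving 0.
  sig15: a read changed (sig13 -16->0) — executes, giving 0.
  sig17: a read changed (sig15 -16->0) — executes, giving 0.
  sig18: a read changed (sig15 -16->0) — executes, giving -2.
  sig19: a read changed (sig13 -16->0; sig17 16->0) — executes, giving 0.
  sig20: a read changed (sig18 -18->-2; sig19 -16->0) — executes, giving -2.

Note where the cutoff bites: sig10 is checked, finds nothing changed, and keeps its cache.

The edit dirties: sig1, sig2, sig3, sig5, sig8, sig10, sig11, sig13, sig15, sig17, sig18, sig19, sig20.
12 derived signals run: sig1, sig2, sig3, sig5, sig8, sig11, sig13, sig15, sig17, sig18, sig19, sig20.
Cache hits after checking: sig10.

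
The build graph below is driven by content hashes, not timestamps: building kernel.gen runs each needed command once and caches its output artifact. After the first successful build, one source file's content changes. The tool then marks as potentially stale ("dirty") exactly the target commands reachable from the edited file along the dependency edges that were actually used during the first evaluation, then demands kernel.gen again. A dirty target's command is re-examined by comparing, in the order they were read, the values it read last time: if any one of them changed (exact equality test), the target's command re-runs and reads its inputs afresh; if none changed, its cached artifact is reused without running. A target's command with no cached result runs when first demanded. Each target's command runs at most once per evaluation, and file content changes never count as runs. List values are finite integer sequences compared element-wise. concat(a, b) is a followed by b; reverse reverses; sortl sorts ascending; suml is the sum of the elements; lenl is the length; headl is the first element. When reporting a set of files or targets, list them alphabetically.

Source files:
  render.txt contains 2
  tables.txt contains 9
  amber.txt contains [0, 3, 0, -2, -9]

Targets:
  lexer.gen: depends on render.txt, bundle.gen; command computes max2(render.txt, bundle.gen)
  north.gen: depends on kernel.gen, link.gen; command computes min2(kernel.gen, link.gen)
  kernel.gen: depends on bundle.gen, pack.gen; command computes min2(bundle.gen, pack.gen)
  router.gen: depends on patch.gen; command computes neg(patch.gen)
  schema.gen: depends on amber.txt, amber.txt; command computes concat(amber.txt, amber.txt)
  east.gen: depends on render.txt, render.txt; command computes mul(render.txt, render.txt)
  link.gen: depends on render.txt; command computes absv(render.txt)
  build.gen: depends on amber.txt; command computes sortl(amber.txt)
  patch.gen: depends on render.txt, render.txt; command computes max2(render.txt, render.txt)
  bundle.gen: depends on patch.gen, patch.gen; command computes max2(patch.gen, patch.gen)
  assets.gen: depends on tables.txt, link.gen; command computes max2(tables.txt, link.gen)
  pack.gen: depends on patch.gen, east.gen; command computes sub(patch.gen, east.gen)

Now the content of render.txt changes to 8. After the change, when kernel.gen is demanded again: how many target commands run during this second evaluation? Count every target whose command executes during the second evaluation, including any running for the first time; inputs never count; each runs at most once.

Initial pass — values computed on the first demand:
  east.gen = mul(2, 2) = 4
  patch.gen = max2(2, 2) = 2
  bundle.gen = max2(2, 2) = 2
  pack.gen = sub(2, 4) = -2
  kernel.gen = min2(2, -2) = -2

Second demand — change propagation:
  east.gen: re-runs because render.txt 2->8; render.txt 2->8; new result 64.
  patch.gen: re-runs because render.txt 2->8; render.txt 2->8; new result 8.
  bundle.gen: re-runs because patch.gen 2->8; patch.gen 2->8; new result 8.
  pack.gen: re-runs because patch.gen 2->8; east.gen 4->64; new result -56.
  kernel.gen: re-runs because bundle.gen 2->8; pack.gen -2->-56; new result -56.

Run set: bundle.gen, east.gen, kernel.gen, pack.gen, patch.gen (5 run).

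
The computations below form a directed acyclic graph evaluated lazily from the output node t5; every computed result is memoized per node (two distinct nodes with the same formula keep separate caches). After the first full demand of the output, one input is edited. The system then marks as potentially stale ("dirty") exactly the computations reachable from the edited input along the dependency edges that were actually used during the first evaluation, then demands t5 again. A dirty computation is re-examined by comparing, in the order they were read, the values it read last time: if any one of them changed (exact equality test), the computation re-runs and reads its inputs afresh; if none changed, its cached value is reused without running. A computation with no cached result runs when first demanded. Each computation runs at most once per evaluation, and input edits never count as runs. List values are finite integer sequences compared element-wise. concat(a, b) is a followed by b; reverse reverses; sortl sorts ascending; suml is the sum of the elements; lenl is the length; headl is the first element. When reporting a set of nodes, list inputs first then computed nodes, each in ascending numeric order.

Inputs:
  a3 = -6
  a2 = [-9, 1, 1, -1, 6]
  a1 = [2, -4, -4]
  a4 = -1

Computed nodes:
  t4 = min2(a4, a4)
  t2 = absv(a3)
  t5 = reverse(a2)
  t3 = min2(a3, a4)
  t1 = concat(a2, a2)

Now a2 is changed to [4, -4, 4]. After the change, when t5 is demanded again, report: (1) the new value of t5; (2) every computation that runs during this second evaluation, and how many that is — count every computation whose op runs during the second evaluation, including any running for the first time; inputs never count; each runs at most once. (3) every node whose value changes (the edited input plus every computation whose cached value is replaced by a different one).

Demanding t5 again yields [4, -4, 4].
1 computations run: t5.
The nodes whose values change: a2, t5.

First demand of the output computes:
  t5 = reverse([-9, 1, 1, -1, 6]) = [6, -1, 1, 1, -9]

After the edit, cleaning proceeds:
  t5: a read changed (a2 [-9, 1, 1, -1, 6]->[4, -4, 4]) — executes, giving [4, -4, 4].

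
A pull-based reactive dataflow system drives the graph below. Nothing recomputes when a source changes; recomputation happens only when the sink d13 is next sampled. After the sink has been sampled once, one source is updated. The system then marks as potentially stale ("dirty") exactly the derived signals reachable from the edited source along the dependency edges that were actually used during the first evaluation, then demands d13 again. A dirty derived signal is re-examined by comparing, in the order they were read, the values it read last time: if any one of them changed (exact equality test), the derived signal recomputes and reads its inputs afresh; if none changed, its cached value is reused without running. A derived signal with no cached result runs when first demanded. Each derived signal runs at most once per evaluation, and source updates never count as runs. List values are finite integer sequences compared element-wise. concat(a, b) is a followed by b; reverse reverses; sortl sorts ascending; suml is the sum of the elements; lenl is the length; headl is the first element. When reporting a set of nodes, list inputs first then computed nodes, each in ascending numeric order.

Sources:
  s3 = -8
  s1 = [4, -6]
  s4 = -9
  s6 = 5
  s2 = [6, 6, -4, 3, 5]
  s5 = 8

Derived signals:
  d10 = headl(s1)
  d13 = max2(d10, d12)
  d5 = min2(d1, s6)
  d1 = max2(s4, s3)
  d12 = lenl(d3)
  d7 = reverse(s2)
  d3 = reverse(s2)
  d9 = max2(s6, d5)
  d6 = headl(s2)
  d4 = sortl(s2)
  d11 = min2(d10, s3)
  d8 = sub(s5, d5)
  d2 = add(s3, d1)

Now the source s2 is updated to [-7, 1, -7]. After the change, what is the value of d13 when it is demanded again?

First evaluation (everything demanded from the output):
  d3 = reverse([6, 6, -4, 3, 5]) = [5, 3, -4, 6, 6]
  d10 = headl([4, -6]) = 4
  d12 = lenl([5, 3, -4, 6, 6]) = 5
  d13 = max2(4, 5) = 5

Propagation after the edit:
  d3: runs — s2 [6, 6, -4, 3, 5]->[-7, 1, -7]; result [-7, 1, -7].
  d12: runs — d3 [5, 3, -4, 6, 6]->[-7, 1, -7]; result 3.
  d13: runs — d12 5->3; result 4.

New value of d13: 4.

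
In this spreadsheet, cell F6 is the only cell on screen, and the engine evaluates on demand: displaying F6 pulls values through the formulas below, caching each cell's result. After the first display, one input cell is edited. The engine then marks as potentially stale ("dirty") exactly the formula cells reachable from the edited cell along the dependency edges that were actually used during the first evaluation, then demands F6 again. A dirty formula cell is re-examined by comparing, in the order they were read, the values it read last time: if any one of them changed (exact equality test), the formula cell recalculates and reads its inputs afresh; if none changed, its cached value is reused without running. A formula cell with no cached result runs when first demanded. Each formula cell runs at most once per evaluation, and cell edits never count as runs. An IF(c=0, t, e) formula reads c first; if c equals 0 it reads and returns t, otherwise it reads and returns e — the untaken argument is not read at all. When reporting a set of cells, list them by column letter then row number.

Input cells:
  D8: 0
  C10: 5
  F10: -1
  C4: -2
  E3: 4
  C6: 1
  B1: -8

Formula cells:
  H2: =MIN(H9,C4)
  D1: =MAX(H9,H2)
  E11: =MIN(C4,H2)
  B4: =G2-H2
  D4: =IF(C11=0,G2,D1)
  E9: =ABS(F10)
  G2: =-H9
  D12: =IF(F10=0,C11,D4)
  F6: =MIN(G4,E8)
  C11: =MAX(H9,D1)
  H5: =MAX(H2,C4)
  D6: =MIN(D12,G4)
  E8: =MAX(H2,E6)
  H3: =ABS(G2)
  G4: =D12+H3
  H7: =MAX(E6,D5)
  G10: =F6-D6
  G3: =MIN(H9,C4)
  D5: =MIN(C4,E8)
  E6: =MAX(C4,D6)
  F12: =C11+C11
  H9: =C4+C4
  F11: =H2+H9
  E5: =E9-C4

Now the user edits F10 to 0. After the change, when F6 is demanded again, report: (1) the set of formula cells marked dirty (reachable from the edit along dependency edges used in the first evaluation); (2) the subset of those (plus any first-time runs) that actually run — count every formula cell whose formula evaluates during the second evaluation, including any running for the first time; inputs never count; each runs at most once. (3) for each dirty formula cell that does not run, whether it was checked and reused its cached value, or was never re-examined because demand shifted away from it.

Dirty set: D6, D12, E6, E8, F6, G4.
Run set: D12 (1 run).
Re-examined without running (cache reused): D6, E6, E8, F6, G4.
The important point: D12 recomputes to an identical value, and the output ends up unchanged.

Initial pass — values computed on the first demand:
  H9 = -2 + -2 = -4
  G2 = -(-4) = 4
  H2 = MIN(-4, -2) = -4
  D1 = MAX(-4, -4) = -4
  C11 = MAX(-4, -4) = -4
  D4 = IF(C11=0: C11=-4 -> else branch D1) = -4
  D12 = IF(F10=0: F10=-1 -> else branch D4) = -4
  H3 = ABS(4) = 4
  G4 = -4 + 4 = 0
  D6 = MIN(-4, 0) = -4
  E6 = MAX(-2, -4) = -2
  E8 = MAX(-4, -2) = -2
  F6 = MIN(0, -2) = -2

Second demand — change propagation:
  D12: re-runs because F10 -1->0; new result -4 (unchanged).
  G4: re-examined; everything it read last time is the same (D12 unchanged, H3 unchanged) — cache 0 kept, no run.
  D6: re-examined; everything it read last time is the same (D12 unchanged, G4 unchanged) — cache -4 kept, no run.
  E6: re-examined; everything it read last time is the same (C4 unchanged, D6 unchanged) — cache -2 kept, no run.
  E8: re-examined; everything it read last time is the same (H2 unchanged, E6 unchanged) — cache -2 kept, no run.
  F6: re-examined; everything it read last time is the same (G4 unchanged, E8 unchanged) — cache -2 kept, no run.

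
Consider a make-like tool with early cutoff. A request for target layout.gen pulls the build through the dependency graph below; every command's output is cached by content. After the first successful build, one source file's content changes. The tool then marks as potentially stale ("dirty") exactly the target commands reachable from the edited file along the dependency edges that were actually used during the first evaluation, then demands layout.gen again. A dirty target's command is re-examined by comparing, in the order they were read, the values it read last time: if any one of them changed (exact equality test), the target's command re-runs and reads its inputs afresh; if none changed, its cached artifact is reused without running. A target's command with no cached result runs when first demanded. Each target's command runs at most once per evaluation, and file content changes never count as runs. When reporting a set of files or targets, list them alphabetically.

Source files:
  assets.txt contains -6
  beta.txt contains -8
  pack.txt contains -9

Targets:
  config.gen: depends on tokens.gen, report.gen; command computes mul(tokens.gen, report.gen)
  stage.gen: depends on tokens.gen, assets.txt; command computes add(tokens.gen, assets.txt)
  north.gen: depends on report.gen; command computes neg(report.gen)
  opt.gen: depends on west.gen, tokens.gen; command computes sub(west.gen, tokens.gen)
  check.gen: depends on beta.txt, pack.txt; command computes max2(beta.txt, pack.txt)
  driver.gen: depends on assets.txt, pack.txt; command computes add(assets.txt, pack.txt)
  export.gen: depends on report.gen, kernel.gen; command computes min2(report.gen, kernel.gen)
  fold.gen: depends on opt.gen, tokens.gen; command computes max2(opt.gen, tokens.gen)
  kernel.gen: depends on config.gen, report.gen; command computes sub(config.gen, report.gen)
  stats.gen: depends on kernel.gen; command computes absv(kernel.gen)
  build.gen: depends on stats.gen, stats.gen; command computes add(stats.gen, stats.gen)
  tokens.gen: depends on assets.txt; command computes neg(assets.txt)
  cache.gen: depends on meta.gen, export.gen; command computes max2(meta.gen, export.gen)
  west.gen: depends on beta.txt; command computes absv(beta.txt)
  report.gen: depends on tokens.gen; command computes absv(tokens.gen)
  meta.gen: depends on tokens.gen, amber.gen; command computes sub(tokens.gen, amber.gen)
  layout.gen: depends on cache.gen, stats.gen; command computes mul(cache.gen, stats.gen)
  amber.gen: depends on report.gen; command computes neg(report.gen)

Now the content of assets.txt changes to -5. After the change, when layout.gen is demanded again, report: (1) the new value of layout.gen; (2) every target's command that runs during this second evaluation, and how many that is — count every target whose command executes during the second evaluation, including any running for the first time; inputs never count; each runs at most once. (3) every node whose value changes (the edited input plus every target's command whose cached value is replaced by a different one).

First demand of the output computes:
  tokens.gen = neg(-6) = 6
  report.gen = absv(6) = 6
  amber.gen = neg(6) = -6
  config.gen = mul(6, 6) = 36
  kernel.gen = sub(36, 6) = 30
  export.gen = min2(6, 30) = 6
  meta.gen = sub(6, -6) = 12
  cache.gen = max2(12, 6) = 12
  stats.gen = absv(30) = 30
  layout.gen = mul(12, 30) = 360

After the edit, cleaning proceeds:
  tokens.gen: a read changed (assets.txt -6->-5) — executes, giving 5.
  report.gen: a read changed (tokens.gen 6->5) — executes, giving 5.
  amber.gen: a read changed (report.gen 6->5) — executes, giving -5.
  config.gen: a read changed (tokens.gen 6->5; report.gen 6->5) — executes, giving 25.
  kernel.gen: a read changed (config.gen 36->25; report.gen 6->5) — executes, giving 20.
  export.gen: a read changed (report.gen 6->5; kernel.gen 30->20) — executes, giving 5.
  meta.gen: a read changed (tokens.gen 6->5; amber.gen -6->-5) — executes, giving 10.
  cache.gen: a read changed (meta.gen 12->10; export.gen 6->5) — executes, giving 10.
  stats.gen: a read changed (kernel.gen 30->20) — executes, giving 20.
  layout.gen: a read changed (cache.gen 12->10; stats.gen 30->20) — executes, giving 200.

Demanding layout.gen again yields 200.
10 target commands run: amber.gen, cache.gen, config.gen, export.gen, kernel.gen, layout.gen, meta.gen, report.gen, stats.gen, tokens.gen.
The nodes whose values change: amber.gen, assets.txt, cache.gen, config.gen, export.gen, kernel.gen, layout.gen, meta.gen, report.gen, stats.gen, tokens.gen.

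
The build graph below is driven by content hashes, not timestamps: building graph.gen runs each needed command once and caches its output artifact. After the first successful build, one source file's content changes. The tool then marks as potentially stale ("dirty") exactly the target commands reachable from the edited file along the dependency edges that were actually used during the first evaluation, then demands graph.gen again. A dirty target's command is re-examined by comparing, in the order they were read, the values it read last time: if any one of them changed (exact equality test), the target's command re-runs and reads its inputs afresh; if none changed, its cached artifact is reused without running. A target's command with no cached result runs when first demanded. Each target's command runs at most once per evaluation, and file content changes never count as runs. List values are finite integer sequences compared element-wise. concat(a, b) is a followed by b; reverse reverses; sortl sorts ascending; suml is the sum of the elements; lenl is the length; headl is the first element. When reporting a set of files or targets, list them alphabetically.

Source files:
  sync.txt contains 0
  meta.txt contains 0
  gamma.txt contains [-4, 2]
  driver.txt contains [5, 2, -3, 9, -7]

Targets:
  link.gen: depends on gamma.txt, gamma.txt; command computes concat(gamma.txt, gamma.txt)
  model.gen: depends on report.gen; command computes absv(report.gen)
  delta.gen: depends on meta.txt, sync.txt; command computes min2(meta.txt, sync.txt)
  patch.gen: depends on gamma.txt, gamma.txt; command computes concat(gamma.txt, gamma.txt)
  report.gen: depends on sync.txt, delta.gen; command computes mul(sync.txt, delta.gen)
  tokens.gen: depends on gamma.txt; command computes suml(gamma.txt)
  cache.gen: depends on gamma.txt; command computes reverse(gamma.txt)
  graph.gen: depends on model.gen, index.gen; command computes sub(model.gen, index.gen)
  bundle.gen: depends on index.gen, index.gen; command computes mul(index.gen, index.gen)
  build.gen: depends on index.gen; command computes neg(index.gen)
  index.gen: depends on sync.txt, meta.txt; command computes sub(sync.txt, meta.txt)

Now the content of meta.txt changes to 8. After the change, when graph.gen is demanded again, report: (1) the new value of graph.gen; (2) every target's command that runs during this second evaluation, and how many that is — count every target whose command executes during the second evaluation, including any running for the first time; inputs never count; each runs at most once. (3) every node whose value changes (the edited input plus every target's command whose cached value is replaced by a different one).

Initial pass — values computed on the first demand:
  delta.gen = min2(0, 0) = 0
  index.gen = sub(0, 0) = 0
  report.gen = mul(0, 0) = 0
  model.gen = absv(0) = 0
  graph.gen = sub(0, 0) = 0

Second demand — change propagation:
  delta.gen: re-runs because meta.txt 0->8; new result 0 (unchanged).
  index.gen: re-runs because meta.txt 0->8; new result -8.
  report.gen: re-examined; everything it read last time is the same (sync.txt unchanged, delta.gen unchanged) — cache 0 kept, no run.
  model.gen: re-examined; everything it read last time is the same (report.gen unchanged) — cache 0 kept, no run.
  graph.gen: re-runs because index.gen 0->-8; new result 8.

The important point: at report.gen every value read last time is unchanged, so the dirty flag clears without a run.

graph.gen now evaluates to 8.
Run set: delta.gen, graph.gen, index.gen (3 run).
Changed values: graph.gen, index.gen, meta.txt.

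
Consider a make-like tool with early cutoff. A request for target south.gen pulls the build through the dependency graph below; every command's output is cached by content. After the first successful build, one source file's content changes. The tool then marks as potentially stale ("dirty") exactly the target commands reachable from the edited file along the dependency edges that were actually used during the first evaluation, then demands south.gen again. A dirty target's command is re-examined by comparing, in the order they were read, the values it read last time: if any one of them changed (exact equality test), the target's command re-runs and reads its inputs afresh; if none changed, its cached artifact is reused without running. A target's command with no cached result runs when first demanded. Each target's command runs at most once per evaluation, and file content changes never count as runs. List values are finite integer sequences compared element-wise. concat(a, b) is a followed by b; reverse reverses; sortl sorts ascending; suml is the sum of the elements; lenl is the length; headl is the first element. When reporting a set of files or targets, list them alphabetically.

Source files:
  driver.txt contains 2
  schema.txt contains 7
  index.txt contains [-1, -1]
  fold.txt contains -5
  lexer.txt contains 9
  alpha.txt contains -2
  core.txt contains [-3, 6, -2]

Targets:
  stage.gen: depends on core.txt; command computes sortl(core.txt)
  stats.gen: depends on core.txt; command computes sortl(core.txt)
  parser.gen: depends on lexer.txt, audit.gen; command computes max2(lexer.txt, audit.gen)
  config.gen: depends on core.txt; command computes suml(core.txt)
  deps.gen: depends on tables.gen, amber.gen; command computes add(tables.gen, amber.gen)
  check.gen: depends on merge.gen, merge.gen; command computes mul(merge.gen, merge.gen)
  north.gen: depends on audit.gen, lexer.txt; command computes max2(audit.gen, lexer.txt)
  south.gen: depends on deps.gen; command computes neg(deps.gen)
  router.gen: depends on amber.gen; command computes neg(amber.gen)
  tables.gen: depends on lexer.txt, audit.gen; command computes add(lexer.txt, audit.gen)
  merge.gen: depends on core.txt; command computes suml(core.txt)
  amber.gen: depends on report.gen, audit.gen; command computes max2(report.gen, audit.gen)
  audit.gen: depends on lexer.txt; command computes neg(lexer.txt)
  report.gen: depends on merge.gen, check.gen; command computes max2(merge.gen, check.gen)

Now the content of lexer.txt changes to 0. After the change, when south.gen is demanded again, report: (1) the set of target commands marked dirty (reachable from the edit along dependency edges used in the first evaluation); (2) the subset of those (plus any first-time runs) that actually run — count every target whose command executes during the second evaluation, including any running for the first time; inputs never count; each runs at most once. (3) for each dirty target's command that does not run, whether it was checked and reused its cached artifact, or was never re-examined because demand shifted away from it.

First demand of the output computes:
  audit.gen = neg(9) = -9
  merge.gen = suml([-3, 6, -2]) = 1
  check.gen = mul(1, 1) = 1
  report.gen = max2(1, 1) = 1
  amber.gen = max2(1, -9) = 1
  tables.gen = add(9, -9) = 0
  deps.gen = add(0, 1) = 1
  south.gen = neg(1) = -1

After the edit, cleaning proceeds:
  audit.gen: a read changed (lexer.txt 9->0) — executes, giving 0.
  amber.gen: a read changed (audit.gen -9->0) — executes, giving 1 — identical to its old value.
  tables.gen: a read changed (lexer.txt 9->0; audit.gen -9->0) — executes, giving 0 — identical to its old value.
  deps.gen: dirty, but its reads are unchanged (tables.gen unchanged, amber.gen unchanged); cached 1 stands.
  south.gen: dirty, but its reads are unchanged (deps.gen unchanged); cached -1 stands.

Note where the cutoff bites: deps.gen is checked, finds nothing changed, and keeps its cache.

The edit dirties: amber.gen, audit.gen, deps.gen, south.gen, tables.gen.
3 target commands run: amber.gen, audit.gen, tables.gen.
Cache hits after checking: deps.gen, south.gen.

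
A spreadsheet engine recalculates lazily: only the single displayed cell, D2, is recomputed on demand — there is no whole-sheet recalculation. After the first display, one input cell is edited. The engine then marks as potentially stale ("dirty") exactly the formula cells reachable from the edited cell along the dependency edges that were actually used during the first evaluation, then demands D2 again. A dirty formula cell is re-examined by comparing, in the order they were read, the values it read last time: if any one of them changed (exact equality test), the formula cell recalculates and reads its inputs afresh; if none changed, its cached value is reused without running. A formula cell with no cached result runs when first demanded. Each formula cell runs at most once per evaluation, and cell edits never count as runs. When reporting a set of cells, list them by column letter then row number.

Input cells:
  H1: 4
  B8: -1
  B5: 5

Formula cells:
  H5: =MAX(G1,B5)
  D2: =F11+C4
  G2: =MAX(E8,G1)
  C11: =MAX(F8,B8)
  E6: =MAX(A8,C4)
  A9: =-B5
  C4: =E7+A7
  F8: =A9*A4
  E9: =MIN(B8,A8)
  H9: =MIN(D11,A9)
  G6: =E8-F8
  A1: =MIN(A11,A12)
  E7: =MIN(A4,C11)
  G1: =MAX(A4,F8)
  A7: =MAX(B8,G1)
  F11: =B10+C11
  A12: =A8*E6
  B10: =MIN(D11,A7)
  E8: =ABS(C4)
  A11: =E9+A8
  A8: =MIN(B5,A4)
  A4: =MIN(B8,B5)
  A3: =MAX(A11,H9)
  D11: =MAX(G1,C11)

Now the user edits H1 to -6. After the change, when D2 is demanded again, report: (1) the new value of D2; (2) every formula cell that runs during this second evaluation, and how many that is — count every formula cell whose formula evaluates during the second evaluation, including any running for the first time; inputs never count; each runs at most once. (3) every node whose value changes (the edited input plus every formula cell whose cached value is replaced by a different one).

First evaluation (everything demanded from the output):
  A4 = MIN(-1, 5) = -1
  A9 = -(5) = -5
  F8 = -5 * -1 = 5
  C11 = MAX(5, -1) = 5
  E7 = MIN(-1, 5) = -1
  G1 = MAX(-1, 5) = 5
  A7 = MAX(-1, 5) = 5
  C4 = -1 + 5 = 4
  D11 = MAX(5, 5) = 5
  B10 = MIN(5, 5) = 5
  F11 = 5 + 5 = 10
  D2 = 10 + 4 = 14

Propagation after the edit:
  H1 feeds no computation that the output demands — nothing is marked dirty and nothing runs.

Key observation: H1 is never demanded by the output, so the edit triggers no recomputation at all.

New value of D2: 14.
Formula cells that run: none — 0 in total.
Values that change: H1.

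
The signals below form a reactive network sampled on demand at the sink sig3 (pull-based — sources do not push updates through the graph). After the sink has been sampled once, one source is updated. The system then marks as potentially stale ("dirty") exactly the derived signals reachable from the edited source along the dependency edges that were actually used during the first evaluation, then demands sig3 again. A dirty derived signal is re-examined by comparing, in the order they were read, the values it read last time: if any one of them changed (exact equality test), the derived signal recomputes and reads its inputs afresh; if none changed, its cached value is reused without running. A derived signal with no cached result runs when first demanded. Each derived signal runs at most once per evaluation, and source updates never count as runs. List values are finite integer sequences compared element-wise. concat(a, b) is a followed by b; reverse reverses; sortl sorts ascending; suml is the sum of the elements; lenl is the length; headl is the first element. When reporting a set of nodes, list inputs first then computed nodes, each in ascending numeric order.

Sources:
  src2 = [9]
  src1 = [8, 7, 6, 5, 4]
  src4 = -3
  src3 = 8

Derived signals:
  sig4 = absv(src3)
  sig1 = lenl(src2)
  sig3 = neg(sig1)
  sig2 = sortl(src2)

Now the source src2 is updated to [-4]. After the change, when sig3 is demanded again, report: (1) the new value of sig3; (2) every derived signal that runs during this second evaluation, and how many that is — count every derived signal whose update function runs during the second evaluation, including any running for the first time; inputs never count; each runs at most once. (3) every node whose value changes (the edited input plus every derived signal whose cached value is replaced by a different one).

Initial pass — values computed on the first demand:
  sig1 = lenl([9]) = 1
  sig3 = neg(1) = -1

Second demand — change propagation:
  sig1: re-runs because src2 [9]->[-4]; new result 1 (unchanged).
  sig3: re-examined; everything it read last time is the same (sig1 unchanged) — cache -1 kept, no run.

The important point: sig1 recomputes to an identical value, and the output ends up unchanged.

sig3 now evaluates to -1.
Run set: sig1 (1 run).
Changed values: src2.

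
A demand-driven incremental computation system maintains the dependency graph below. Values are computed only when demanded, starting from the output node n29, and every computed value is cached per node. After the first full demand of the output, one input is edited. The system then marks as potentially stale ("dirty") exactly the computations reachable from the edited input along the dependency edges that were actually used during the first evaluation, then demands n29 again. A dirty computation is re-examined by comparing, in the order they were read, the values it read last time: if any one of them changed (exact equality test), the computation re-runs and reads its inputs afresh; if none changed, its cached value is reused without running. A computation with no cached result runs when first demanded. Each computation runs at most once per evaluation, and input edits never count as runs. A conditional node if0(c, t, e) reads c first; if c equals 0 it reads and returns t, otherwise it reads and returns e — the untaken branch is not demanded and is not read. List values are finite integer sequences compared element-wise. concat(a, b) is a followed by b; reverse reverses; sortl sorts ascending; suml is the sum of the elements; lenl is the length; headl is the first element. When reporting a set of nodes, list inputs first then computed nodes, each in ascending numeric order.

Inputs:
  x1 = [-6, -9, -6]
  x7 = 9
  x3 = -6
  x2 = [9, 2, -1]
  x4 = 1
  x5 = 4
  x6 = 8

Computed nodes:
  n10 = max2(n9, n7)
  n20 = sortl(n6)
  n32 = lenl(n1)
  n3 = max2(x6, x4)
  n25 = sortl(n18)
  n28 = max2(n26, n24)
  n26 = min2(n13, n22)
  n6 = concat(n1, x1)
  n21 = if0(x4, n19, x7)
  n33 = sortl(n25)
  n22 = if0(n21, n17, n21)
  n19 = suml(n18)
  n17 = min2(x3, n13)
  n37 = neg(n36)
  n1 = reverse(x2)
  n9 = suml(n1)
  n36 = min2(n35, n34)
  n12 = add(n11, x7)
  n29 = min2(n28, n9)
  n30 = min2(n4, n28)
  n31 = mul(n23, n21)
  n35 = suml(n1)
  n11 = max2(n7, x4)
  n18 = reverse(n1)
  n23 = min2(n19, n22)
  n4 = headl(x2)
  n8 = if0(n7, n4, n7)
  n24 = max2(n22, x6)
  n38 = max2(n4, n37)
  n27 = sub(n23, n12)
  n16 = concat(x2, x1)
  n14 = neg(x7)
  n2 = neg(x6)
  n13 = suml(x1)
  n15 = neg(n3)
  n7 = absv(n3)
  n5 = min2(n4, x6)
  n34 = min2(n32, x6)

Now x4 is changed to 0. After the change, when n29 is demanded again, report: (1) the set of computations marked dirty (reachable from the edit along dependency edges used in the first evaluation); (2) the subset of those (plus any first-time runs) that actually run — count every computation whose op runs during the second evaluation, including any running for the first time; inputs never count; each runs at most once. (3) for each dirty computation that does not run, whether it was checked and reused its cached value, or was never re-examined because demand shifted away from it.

First evaluation (everything demanded from the output):
  n1 = reverse([9, 2, -1]) = [-1, 2, 9]
  n9 = suml([-1, 2, 9]) = 10
  n13 = suml([-6, -9, -6]) = -21
  n21 = if0(x4=1 -> else branch x7) = 9
  n22 = if0(n21=9 -> else branch n21) = 9
  n24 = max2(9, 8) = 9
  n26 = min2(-21, 9) = -21
  n28 = max2(-21, 9) = 9
  n29 = min2(9, 10) = 9

Propagation after the edit:
  n18: demanded for the first time — runs, produces [9, 2, -1].
  n19: demanded for the first time — runs, produces 10.
  n21: runs — x4 1->0; result 10.
  n22: runs — n21 9->10; n21 9->10; result 10.
  n24: runs — n22 9->10; result 10.
  n26: runs — n22 9->10; result -21 (same value as before).
  n28: runs — n24 9->10; result 10.
  n29: runs — n28 9->10; result 10.

Key observation: a condition flipped, so demand reaches new nodes — n18, n19 run for the first time.

Marked dirty: n21, n22, n24, n26, n28, n29.
Computations that run: n18, n19, n21, n22, n24, n26, n28, n29 — 8 in total.
Every dirty computation ran.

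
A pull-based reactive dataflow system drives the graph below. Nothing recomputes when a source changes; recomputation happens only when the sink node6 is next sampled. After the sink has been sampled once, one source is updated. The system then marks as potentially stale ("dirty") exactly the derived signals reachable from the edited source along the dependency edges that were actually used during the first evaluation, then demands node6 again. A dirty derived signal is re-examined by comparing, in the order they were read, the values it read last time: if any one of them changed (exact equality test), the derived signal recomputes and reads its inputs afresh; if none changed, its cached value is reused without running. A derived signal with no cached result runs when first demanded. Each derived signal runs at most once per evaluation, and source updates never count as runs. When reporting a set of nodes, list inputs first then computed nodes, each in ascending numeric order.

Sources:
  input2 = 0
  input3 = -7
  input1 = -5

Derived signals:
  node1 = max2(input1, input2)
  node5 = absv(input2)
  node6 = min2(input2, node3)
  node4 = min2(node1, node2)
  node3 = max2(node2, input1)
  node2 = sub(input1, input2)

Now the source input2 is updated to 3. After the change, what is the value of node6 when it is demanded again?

New value of node6: -5.

First evaluation (everything demanded from the output):
  node2 = sub(-5, 0) = -5
  node3 = max2(-5, -5) = -5
  node6 = min2(0, -5) = -5

Propagation after the edit:
  node2: runs — input2 0->3; result -8.
  node3: runs — node2 -5->-8; result -5 (same value as before).
  node6: runs — input2 0->3; result -5 (same value as before).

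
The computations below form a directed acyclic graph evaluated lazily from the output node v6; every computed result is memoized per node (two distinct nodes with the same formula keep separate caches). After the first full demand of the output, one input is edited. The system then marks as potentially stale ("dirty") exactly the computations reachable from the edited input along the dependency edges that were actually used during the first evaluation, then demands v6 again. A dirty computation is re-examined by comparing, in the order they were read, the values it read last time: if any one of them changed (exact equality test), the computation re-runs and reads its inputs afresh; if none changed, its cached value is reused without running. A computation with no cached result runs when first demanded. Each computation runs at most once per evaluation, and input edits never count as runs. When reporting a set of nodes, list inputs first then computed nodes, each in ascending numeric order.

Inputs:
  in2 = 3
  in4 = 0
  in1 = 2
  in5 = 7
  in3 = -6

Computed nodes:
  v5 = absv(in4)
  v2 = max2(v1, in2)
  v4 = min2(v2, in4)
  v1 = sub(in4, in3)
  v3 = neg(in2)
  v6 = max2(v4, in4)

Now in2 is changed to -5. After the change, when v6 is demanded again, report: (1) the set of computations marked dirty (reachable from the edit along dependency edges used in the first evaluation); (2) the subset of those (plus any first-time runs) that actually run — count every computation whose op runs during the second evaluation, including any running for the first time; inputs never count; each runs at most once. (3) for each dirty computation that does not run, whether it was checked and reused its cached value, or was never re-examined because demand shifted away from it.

First demand of the output computes:
  v1 = sub(0, -6) = 6
  v2 = max2(6, 3) = 6
  v4 = min2(6, 0) = 0
  v6 = max2(0, 0) = 0

After the edit, cleaning proceeds:
  v2: a read changed (in2 3->-5) — executes, giving 6 — identical to its old value.
  v4: dirty, but its reads are unchanged (v2 unchanged, in4 unchanged); cached 0 stands.
  v6: dirty, but its reads are unchanged (v4 unchanged, in4 unchanged); cached 0 stands.

Note the absorption at v2: it re-runs yet its value is the same, leaving the output's value untouched.

The edit dirties: v2, v4, v6.
1 computations run: v2.
Cache hits after checking: v4, v6.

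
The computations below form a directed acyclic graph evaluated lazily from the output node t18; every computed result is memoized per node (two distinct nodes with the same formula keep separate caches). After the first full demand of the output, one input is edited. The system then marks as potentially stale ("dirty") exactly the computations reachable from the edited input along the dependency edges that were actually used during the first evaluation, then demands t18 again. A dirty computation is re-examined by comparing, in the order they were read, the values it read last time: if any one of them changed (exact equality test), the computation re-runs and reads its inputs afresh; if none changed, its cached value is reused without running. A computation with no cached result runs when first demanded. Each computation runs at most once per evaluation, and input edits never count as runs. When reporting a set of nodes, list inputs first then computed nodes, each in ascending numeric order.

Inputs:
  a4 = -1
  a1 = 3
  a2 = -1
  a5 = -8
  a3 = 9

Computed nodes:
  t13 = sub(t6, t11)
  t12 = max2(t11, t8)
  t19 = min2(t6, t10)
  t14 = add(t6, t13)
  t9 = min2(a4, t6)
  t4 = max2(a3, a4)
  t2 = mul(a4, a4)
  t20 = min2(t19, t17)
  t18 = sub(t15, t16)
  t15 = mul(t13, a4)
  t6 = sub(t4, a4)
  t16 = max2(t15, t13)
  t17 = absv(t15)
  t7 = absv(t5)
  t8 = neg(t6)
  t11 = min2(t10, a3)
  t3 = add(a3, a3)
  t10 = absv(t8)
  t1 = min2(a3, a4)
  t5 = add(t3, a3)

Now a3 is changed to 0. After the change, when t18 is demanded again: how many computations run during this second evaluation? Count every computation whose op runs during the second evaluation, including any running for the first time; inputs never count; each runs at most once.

First demand of the output computes:
  t4 = max2(9, -1) = 9
  t6 = sub(9, -1) = 10
  t8 = neg(10) = -10
  t10 = absv(-10) = 10
  t11 = min2(10, 9) = 9
  t13 = sub(10, 9) = 1
  t15 = mul(1, -1) = -1
  t16 = max2(-1, 1) = 1
  t18 = sub(-1, 1) = -2

After the edit, cleaning proceeds:
  t4: a read changed (a3 9->0) — executes, giving 0.
  t6: a read changed (t4 9->0) — executes, giving 1.
  t8: a read changed (t6 10->1) — executes, giving -1.
  t10: a read changed (t8 -10->-1) — executes, giving 1.
  t11: a read changed (t10 10->1; a3 9->0) — executes, giving 0.
  t13: a read changed (t6 10->1; t11 9->0) — executes, giving 1 — identical to its old value.
  t15: dirty, but its reads are unchanged (t13 unchanged, a4 unchanged); cached -1 stands.
  t16: dirty, but its reads are unchanged (t15 unchanged, t13 unchanged); cached 1 stands.
  t18: dirty, but its reads are unchanged (t15 unchanged, t16 unchanged); cached -2 stands.

Note the absorption at t13: it re-runs yet its value is the same, leaving the output's value untouched.

6 computations run: t4, t6, t8, t10, t11, t13.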